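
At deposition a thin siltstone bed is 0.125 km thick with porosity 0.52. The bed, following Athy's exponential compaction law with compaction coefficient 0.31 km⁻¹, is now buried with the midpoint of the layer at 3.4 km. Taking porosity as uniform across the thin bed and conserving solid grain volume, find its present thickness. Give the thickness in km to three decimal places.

0.073 km

Porosity at 3.4 km: phi = 0.52·exp(−0.31×3.4) = 0.1812
Solid-volume conservation: h(1−phi) = h₀(1−phi₀) ⇒ h = h₀·(1−phi₀)/(1−phi)
h = 0.125 × (1 − 0.52)/(1 − 0.1812) = 0.125 × 0.5863 = 0.0733 km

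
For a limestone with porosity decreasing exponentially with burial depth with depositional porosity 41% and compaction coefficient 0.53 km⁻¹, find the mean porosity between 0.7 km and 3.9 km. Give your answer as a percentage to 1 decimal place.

⟨n⟩ = (1/(z₂−z₁)) ∫ n₀ e^(−βz) dz = n₀·(e^(−β·z₁) − e^(−β·z₂)) / (β·(z₂−z₁))
e^(−0.53×0.7) = 0.6900; e^(−0.53×3.9) = 0.1266
⟨n⟩ = 0.41 × (0.6900 − 0.1266) / (0.53 × 3.2) = 0.41 × 0.3322 = 0.1362

13.6%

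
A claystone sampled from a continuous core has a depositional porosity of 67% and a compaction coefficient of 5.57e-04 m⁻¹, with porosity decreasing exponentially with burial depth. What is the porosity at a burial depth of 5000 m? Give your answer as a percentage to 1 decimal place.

Working in km (1 km = 1000 m; c in km⁻¹ = c in m⁻¹ × 1000):
φ = φ₀·exp(−c·Z) = 0.67 × exp(−0.557 × 5) = 0.67 × exp(−2.785)
  = 0.67 × 0.0617 = 0.0414

4.1%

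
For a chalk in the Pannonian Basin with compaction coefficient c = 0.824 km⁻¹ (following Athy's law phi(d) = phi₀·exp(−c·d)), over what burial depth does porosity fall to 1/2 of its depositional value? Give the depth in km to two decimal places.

0.84 km

phi/phi₀ = 1/2 ⇒ exp(−c·d) = 1/2 ⇒ d = ln(2) / c
d = 0.6931 / 0.824 = 0.841 km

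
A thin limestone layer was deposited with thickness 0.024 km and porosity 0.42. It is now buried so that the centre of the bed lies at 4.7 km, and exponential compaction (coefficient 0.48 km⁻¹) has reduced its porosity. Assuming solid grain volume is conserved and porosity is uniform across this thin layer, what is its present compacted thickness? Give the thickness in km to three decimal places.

Porosity at 4.7 km: phi = 0.42·exp(−0.48×4.7) = 0.0440
Solid-volume conservation: h(1−phi) = h₀(1−phi₀) ⇒ h = h₀·(1−phi₀)/(1−phi)
h = 0.024 × (1 − 0.42)/(1 − 0.0440) = 0.024 × 0.6067 = 0.0146 km

0.015 km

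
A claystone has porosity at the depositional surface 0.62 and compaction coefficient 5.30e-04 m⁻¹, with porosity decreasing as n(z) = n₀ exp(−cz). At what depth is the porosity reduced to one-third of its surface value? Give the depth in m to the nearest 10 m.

2070 m

Working in km (1 km = 1000 m; c in km⁻¹ = c in m⁻¹ × 1000):
n/n₀ = 1/3 ⇒ exp(−c·z) = 1/3 ⇒ z = ln(3) / c
z = 1.0986 / 0.53 = 2.073 km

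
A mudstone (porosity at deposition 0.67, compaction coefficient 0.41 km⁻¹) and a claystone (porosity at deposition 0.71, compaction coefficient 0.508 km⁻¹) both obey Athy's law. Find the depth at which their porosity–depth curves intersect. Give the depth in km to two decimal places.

0.59 km

Set n₀ₐ e^(−βₐz) = n₀ᵦ e^(−βᵦz) ⇒ ln(n₀ₐ/n₀ᵦ) = (βₐ − βᵦ)·z
z = ln(0.67/0.71) / (0.41 − 0.508) = -0.0580 / -0.098 = 0.592 km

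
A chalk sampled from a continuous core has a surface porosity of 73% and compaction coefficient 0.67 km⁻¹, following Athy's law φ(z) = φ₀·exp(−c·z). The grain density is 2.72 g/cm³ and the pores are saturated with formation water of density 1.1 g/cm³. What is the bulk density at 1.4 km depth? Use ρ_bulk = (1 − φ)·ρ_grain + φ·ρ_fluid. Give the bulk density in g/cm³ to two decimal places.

2.26 g/cm³

Porosity at depth: φ = 0.73·exp(−0.67×1.4) = 0.73×0.3914 = 0.2857
Bulk density: ρ_b = (1−φ)ρ_g + φ·ρ_f = 0.7143×2.72 + 0.2857×1.1
       = 1.943 + 0.314 = 2.257 g/cm³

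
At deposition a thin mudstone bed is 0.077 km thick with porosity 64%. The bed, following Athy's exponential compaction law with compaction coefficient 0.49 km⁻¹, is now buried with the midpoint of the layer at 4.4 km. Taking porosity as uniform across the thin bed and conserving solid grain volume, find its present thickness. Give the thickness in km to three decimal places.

0.030 km

Porosity at 4.4 km: phi = 0.64·exp(−0.49×4.4) = 0.0741
Solid-volume conservation: h(1−phi) = h₀(1−phi₀) ⇒ h = h₀·(1−phi₀)/(1−phi)
h = 0.077 × (1 − 0.64)/(1 − 0.0741) = 0.077 × 0.3888 = 0.0299 km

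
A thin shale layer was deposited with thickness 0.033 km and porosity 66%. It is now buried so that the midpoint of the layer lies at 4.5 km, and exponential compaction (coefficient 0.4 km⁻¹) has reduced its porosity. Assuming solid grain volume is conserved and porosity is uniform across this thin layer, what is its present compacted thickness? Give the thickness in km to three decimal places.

0.013 km

Porosity at 4.5 km: phi = 0.66·exp(−0.4×4.5) = 0.1091
Solid-volume conservation: h(1−phi) = h₀(1−phi₀) ⇒ h = h₀·(1−phi₀)/(1−phi)
h = 0.033 × (1 − 0.66)/(1 − 0.1091) = 0.033 × 0.3816 = 0.0126 km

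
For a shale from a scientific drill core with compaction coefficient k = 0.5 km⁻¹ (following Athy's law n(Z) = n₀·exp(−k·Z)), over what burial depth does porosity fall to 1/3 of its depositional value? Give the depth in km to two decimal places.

2.20 km

n/n₀ = 1/3 ⇒ exp(−k·Z) = 1/3 ⇒ Z = ln(3) / k
Z = 1.0986 / 0.5 = 2.197 km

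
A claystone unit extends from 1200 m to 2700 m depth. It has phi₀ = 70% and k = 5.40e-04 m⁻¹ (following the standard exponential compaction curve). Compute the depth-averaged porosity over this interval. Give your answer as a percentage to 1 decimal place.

Working in km (1 km = 1000 m; k in km⁻¹ = k in m⁻¹ × 1000):
⟨phi⟩ = (1/(Z₂−Z₁)) ∫ phi₀ e^(−kZ) dZ = phi₀·(e^(−k·Z₁) − e^(−k·Z₂)) / (k·(Z₂−Z₁))
e^(−0.54×1.2) = 0.5231; e^(−0.54×2.7) = 0.2327
⟨phi⟩ = 0.7 × (0.5231 − 0.2327) / (0.54 × 1.5) = 0.7 × 0.3585 = 0.2510

25.1%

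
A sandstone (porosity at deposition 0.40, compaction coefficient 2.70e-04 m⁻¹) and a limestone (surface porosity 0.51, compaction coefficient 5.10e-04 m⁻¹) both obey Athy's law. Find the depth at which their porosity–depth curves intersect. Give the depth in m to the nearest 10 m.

Working in km (1 km = 1000 m; k in km⁻¹ = k in m⁻¹ × 1000):
Set n₀ₐ e^(−kₐd) = n₀ᵦ e^(−kᵦd) ⇒ ln(n₀ₐ/n₀ᵦ) = (kₐ − kᵦ)·d
d = ln(0.4/0.51) / (0.27 − 0.51) = -0.2429 / -0.24 = 1.012 km

1010 m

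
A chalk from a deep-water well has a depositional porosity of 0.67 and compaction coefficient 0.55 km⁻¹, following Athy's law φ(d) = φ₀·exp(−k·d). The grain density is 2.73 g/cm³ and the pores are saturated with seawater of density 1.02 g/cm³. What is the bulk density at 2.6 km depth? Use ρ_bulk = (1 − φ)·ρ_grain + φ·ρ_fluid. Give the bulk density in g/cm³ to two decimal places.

2.46 g/cm³

Porosity at depth: φ = 0.67·exp(−0.55×2.6) = 0.67×0.2393 = 0.1603
Bulk density: ρ_b = (1−φ)ρ_g + φ·ρ_f = 0.8397×2.73 + 0.1603×1.02
       = 2.292 + 0.164 = 2.456 g/cm³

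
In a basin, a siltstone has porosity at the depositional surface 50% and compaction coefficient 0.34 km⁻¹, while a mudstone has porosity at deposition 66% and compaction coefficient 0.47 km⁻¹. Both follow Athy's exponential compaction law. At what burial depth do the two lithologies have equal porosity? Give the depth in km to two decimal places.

2.14 km

Set n₀ₐ e^(−βₐz) = n₀ᵦ e^(−βᵦz) ⇒ ln(n₀ₐ/n₀ᵦ) = (βₐ − βᵦ)·z
z = ln(0.5/0.66) / (0.34 − 0.47) = -0.2776 / -0.13 = 2.136 km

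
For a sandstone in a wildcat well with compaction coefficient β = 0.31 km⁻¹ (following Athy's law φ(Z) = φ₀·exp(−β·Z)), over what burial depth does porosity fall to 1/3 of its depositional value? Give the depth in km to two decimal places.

3.54 km

φ/φ₀ = 1/3 ⇒ exp(−β·Z) = 1/3 ⇒ Z = ln(3) / β
Z = 1.0986 / 0.31 = 3.544 km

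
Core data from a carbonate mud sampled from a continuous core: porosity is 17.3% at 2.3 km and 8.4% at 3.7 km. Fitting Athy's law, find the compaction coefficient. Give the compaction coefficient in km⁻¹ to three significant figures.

0.516 km⁻¹

Athy: φ(Z) = φ₀ e^(−kZ) ⇒ φ₁/φ₂ = e^{k(Z₂−Z₁)} ⇒ k = ln(φ₁/φ₂)/(Z₂−Z₁)
k = ln(0.173/0.084) / (3.7 − 2.3) = ln(2.06) / 1.4 = 0.7225 / 1.4 = 0.5161 km⁻¹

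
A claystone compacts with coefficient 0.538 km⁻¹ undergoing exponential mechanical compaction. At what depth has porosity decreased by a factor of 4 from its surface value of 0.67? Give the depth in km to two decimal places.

φ/φ₀ = 1/4 ⇒ exp(−β·z) = 1/4 ⇒ z = ln(4) / β
z = 1.3863 / 0.538 = 2.577 km

2.58 km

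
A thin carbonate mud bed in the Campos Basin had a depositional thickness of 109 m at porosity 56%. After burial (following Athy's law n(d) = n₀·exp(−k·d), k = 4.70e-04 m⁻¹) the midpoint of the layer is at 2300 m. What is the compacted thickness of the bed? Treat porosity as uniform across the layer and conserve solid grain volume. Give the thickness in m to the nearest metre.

Working in km (1 km = 1000 m; k in km⁻¹ = k in m⁻¹ × 1000):
Porosity at 2.3 km: n = 0.56·exp(−0.47×2.3) = 0.1900
Solid-volume conservation: h(1−n) = h₀(1−n₀) ⇒ h = h₀·(1−n₀)/(1−n)
h = 0.109 × (1 − 0.56)/(1 − 0.1900) = 0.109 × 0.5432 = 0.0592 km

59 m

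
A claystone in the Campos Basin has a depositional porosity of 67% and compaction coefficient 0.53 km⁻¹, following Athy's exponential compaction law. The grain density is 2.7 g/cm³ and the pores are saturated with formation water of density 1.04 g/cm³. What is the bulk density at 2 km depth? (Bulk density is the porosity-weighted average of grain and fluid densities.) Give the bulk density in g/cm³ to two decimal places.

2.31 g/cm³

Porosity at depth: n = 0.67·exp(−0.53×2) = 0.67×0.3465 = 0.2321
Bulk density: ρ_b = (1−n)ρ_g + n·ρ_f = 0.7679×2.7 + 0.2321×1.04
       = 2.073 + 0.241 = 2.315 g/cm³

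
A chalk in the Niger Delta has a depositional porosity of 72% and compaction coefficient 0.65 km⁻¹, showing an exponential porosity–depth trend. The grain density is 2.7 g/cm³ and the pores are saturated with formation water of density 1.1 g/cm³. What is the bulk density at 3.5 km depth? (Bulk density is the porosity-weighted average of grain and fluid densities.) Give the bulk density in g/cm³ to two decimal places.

Porosity at depth: phi = 0.72·exp(−0.65×3.5) = 0.72×0.1028 = 0.0740
Bulk density: ρ_b = (1−phi)ρ_g + phi·ρ_f = 0.9260×2.7 + 0.0740×1.1
       = 2.500 + 0.081 = 2.582 g/cm³

2.58 g/cm³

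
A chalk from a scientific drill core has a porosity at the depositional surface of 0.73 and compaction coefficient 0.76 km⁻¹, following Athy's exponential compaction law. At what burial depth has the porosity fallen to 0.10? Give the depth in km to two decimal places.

2.62 km

Invert Athy's law: z = ln(n₀/n) / β
z = ln(0.73/0.1) / 0.76 = ln(7.3) / 0.76 = 1.9879 / 0.76 = 2.616 km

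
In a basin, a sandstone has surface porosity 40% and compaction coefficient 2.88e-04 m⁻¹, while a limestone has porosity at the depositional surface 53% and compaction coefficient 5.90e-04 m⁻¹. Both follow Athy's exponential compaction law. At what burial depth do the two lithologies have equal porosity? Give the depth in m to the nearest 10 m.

930 m

Working in km (1 km = 1000 m; k in km⁻¹ = k in m⁻¹ × 1000):
Set n₀ₐ e^(−kₐd) = n₀ᵦ e^(−kᵦd) ⇒ ln(n₀ₐ/n₀ᵦ) = (kₐ − kᵦ)·d
d = ln(0.4/0.53) / (0.288 − 0.59) = -0.2814 / -0.302 = 0.932 km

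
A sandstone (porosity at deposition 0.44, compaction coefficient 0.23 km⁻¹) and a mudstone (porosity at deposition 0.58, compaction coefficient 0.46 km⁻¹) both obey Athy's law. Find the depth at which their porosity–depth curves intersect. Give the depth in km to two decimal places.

1.20 km

Set φ₀ₐ e^(−cₐZ) = φ₀ᵦ e^(−cᵦZ) ⇒ ln(φ₀ₐ/φ₀ᵦ) = (cₐ − cᵦ)·Z
Z = ln(0.44/0.58) / (0.23 − 0.46) = -0.2763 / -0.23 = 1.201 km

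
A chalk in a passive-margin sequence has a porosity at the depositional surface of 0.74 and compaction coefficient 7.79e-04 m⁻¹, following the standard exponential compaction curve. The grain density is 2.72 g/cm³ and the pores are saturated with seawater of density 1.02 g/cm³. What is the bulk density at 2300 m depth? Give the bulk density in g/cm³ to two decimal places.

2.51 g/cm³

Working in km (1 km = 1000 m; c in km⁻¹ = c in m⁻¹ × 1000):
Porosity at depth: φ = 0.74·exp(−0.779×2.3) = 0.74×0.1667 = 0.1233
Bulk density: ρ_b = (1−φ)ρ_g + φ·ρ_f = 0.8767×2.72 + 0.1233×1.02
       = 2.385 + 0.126 = 2.510 g/cm³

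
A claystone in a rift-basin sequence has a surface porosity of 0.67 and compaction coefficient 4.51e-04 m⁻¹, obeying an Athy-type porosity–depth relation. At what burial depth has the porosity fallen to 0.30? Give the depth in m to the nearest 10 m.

1780 m

Working in km (1 km = 1000 m; k in km⁻¹ = k in m⁻¹ × 1000):
Invert Athy's law: z = ln(φ₀/φ) / k
z = ln(0.67/0.3) / 0.451 = ln(2.233) / 0.451 = 0.8035 / 0.451 = 1.782 km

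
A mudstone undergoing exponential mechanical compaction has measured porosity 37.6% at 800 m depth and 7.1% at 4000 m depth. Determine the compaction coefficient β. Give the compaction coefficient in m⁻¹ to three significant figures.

0.000521 m⁻¹

Working in km (1 km = 1000 m; β in km⁻¹ = β in m⁻¹ × 1000):
Athy: φ(Z) = φ₀ e^(−βZ) ⇒ φ₁/φ₂ = e^{β(Z₂−Z₁)} ⇒ β = ln(φ₁/φ₂)/(Z₂−Z₁)
β = ln(0.376/0.071) / (4 − 0.8) = ln(5.296) / 3.2 = 1.6669 / 3.2 = 0.5209 km⁻¹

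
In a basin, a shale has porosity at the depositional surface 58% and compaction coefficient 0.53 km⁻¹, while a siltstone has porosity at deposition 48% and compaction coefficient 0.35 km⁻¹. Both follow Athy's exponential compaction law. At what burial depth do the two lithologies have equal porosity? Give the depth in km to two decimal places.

1.05 km

Set φ₀ₐ e^(−βₐZ) = φ₀ᵦ e^(−βᵦZ) ⇒ ln(φ₀ₐ/φ₀ᵦ) = (βₐ − βᵦ)·Z
Z = ln(0.58/0.48) / (0.53 − 0.35) = 0.1892 / 0.18 = 1.051 km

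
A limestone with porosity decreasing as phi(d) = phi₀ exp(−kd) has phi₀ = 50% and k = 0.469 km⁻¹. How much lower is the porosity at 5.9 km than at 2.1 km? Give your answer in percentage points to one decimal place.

15.5 percentage points

phi(2.1) = 0.5·e^(−0.469×2.1) = 0.1867
phi(5.9) = 0.5·e^(−0.469×5.9) = 0.0314
Δphi = 0.1867 − 0.0314 = 0.1553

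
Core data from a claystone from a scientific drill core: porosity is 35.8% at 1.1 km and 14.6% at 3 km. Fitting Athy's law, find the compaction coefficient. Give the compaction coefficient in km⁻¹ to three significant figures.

Athy: n(Z) = n₀ e^(−βZ) ⇒ n₁/n₂ = e^{β(Z₂−Z₁)} ⇒ β = ln(n₁/n₂)/(Z₂−Z₁)
β = ln(0.358/0.146) / (3 − 1.1) = ln(2.452) / 1.9 = 0.8969 / 1.9 = 0.4721 km⁻¹

0.472 km⁻¹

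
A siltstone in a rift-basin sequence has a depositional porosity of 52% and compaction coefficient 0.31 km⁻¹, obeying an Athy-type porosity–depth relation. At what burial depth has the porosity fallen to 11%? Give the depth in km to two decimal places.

Invert Athy's law: Z = ln(φ₀/φ) / k
Z = ln(0.52/0.11) / 0.31 = ln(4.727) / 0.31 = 1.5533 / 0.31 = 5.011 km

5.01 km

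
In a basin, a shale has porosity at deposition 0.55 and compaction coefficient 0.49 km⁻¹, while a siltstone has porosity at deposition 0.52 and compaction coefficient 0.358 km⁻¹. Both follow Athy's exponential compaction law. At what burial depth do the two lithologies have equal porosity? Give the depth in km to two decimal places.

Set φ₀ₐ e^(−cₐd) = φ₀ᵦ e^(−cᵦd) ⇒ ln(φ₀ₐ/φ₀ᵦ) = (cₐ − cᵦ)·d
d = ln(0.55/0.52) / (0.49 − 0.358) = 0.0561 / 0.132 = 0.425 km

0.42 km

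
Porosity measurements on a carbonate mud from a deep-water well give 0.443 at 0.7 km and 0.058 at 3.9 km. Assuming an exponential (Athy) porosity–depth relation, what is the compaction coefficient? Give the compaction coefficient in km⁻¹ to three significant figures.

Athy: phi(d) = phi₀ e^(−cd) ⇒ phi₁/phi₂ = e^{c(d₂−d₁)} ⇒ c = ln(phi₁/phi₂)/(d₂−d₁)
c = ln(0.443/0.058) / (3.9 − 0.7) = ln(7.638) / 3.2 = 2.0331 / 3.2 = 0.6354 km⁻¹

0.635 km⁻¹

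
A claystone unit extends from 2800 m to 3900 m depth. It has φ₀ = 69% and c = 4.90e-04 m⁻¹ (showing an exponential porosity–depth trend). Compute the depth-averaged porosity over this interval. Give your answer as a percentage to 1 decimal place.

Working in km (1 km = 1000 m; c in km⁻¹ = c in m⁻¹ × 1000):
⟨φ⟩ = (1/(z₂−z₁)) ∫ φ₀ e^(−cz) dz = φ₀·(e^(−c·z₁) − e^(−c·z₂)) / (c·(z₂−z₁))
e^(−0.49×2.8) = 0.2536; e^(−0.49×3.9) = 0.1479
⟨φ⟩ = 0.69 × (0.2536 − 0.1479) / (0.49 × 1.1) = 0.69 × 0.1960 = 0.1353

13.5%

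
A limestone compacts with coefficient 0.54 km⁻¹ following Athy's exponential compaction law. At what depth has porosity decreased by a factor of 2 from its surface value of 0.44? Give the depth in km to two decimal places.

1.28 km

φ/φ₀ = 1/2 ⇒ exp(−β·z) = 1/2 ⇒ z = ln(2) / β
z = 0.6931 / 0.54 = 1.284 km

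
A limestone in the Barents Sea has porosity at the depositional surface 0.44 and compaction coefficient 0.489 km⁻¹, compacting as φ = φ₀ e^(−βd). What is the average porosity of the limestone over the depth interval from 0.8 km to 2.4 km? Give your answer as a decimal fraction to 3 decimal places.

0.206

⟨φ⟩ = (1/(d₂−d₁)) ∫ φ₀ e^(−βd) dd = φ₀·(e^(−β·d₁) − e^(−β·d₂)) / (β·(d₂−d₁))
e^(−0.489×0.8) = 0.6762; e^(−0.489×2.4) = 0.3093
⟨φ⟩ = 0.44 × (0.6762 − 0.3093) / (0.489 × 1.6) = 0.44 × 0.4691 = 0.2064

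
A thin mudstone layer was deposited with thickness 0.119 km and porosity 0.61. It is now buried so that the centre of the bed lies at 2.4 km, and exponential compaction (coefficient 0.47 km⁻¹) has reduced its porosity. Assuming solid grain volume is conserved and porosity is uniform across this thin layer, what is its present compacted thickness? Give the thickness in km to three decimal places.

Porosity at 2.4 km: φ = 0.61·exp(−0.47×2.4) = 0.1974
Solid-volume conservation: h(1−φ) = h₀(1−φ₀) ⇒ h = h₀·(1−φ₀)/(1−φ)
h = 0.119 × (1 − 0.61)/(1 − 0.1974) = 0.119 × 0.4859 = 0.0578 km

0.058 km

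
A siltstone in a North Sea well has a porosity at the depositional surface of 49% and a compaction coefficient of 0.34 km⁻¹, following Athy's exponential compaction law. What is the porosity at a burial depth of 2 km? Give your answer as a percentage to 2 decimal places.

24.82%

n = n₀·exp(−k·Z) = 0.49 × exp(−0.34 × 2) = 0.49 × exp(−0.68)
  = 0.49 × 0.5066 = 0.2482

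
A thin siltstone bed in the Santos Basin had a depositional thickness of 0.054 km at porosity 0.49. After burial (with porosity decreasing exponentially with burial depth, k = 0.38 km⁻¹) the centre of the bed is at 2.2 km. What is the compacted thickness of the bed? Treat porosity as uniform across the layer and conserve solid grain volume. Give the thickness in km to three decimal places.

Porosity at 2.2 km: φ = 0.49·exp(−0.38×2.2) = 0.2124
Solid-volume conservation: h(1−φ) = h₀(1−φ₀) ⇒ h = h₀·(1−φ₀)/(1−φ)
h = 0.054 × (1 − 0.49)/(1 − 0.2124) = 0.054 × 0.6475 = 0.0350 km

0.035 km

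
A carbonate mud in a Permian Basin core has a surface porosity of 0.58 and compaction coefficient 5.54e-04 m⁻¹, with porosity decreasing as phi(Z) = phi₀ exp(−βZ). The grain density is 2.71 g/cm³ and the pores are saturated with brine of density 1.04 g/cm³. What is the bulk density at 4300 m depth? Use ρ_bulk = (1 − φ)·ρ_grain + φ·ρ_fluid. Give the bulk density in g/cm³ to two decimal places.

2.62 g/cm³

Working in km (1 km = 1000 m; β in km⁻¹ = β in m⁻¹ × 1000):
Porosity at depth: phi = 0.58·exp(−0.554×4.3) = 0.58×0.0923 = 0.0536
Bulk density: ρ_b = (1−phi)ρ_g + phi·ρ_f = 0.9464×2.71 + 0.0536×1.04
       = 2.565 + 0.056 = 2.621 g/cm³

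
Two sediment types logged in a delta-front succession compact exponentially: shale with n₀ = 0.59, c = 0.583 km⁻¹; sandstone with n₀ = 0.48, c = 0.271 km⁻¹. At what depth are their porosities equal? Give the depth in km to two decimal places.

0.66 km

Set n₀ₐ e^(−cₐZ) = n₀ᵦ e^(−cᵦZ) ⇒ ln(n₀ₐ/n₀ᵦ) = (cₐ − cᵦ)·Z
Z = ln(0.59/0.48) / (0.583 − 0.271) = 0.2063 / 0.312 = 0.661 km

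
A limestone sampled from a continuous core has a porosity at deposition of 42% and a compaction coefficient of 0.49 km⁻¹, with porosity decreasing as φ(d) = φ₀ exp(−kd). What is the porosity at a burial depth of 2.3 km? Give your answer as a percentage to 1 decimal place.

13.6%

φ = φ₀·exp(−k·d) = 0.42 × exp(−0.49 × 2.3) = 0.42 × exp(−1.127)
  = 0.42 × 0.3240 = 0.1361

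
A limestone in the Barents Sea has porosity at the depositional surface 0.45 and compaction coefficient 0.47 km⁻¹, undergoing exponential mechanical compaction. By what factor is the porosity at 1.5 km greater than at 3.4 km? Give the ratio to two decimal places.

2.44

n(d₁)/n(d₂) = e^(−k·d₁)/e^(−k·d₂) = e^{k(d₂−d₁)}
= exp(0.47 × 1.9) = exp(0.893) = 2.4424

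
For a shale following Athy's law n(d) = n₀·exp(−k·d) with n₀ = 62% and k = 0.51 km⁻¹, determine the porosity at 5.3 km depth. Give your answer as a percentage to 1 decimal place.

4.2%

n = n₀·exp(−k·d) = 0.62 × exp(−0.51 × 5.3) = 0.62 × exp(−2.703)
  = 0.62 × 0.0670 = 0.0415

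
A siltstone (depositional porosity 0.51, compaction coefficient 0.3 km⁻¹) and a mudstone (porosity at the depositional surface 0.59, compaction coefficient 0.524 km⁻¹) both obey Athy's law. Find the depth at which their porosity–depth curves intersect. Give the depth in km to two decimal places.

0.65 km

Set n₀ₐ e^(−cₐZ) = n₀ᵦ e^(−cᵦZ) ⇒ ln(n₀ₐ/n₀ᵦ) = (cₐ − cᵦ)·Z
Z = ln(0.51/0.59) / (0.3 − 0.524) = -0.1457 / -0.224 = 0.650 km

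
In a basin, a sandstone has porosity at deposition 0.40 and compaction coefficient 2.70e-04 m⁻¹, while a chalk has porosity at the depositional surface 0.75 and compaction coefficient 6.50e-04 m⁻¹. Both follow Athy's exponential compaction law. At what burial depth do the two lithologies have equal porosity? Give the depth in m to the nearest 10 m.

1650 m

Working in km (1 km = 1000 m; c in km⁻¹ = c in m⁻¹ × 1000):
Set φ₀ₐ e^(−cₐz) = φ₀ᵦ e^(−cᵦz) ⇒ ln(φ₀ₐ/φ₀ᵦ) = (cₐ − cᵦ)·z
z = ln(0.4/0.75) / (0.27 − 0.65) = -0.6286 / -0.38 = 1.654 km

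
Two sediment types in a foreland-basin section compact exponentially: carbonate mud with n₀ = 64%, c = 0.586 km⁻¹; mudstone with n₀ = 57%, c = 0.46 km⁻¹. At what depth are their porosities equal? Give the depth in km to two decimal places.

Set n₀ₐ e^(−cₐz) = n₀ᵦ e^(−cᵦz) ⇒ ln(n₀ₐ/n₀ᵦ) = (cₐ − cᵦ)·z
z = ln(0.64/0.57) / (0.586 − 0.46) = 0.1158 / 0.126 = 0.919 km

0.92 km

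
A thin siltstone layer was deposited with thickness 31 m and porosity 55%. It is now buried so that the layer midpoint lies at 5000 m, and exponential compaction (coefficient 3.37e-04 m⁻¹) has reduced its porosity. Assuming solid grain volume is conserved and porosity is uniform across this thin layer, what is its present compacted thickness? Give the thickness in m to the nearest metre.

16 m

Working in km (1 km = 1000 m; k in km⁻¹ = k in m⁻¹ × 1000):
Porosity at 5 km: φ = 0.55·exp(−0.337×5) = 0.1020
Solid-volume conservation: h(1−φ) = h₀(1−φ₀) ⇒ h = h₀·(1−φ₀)/(1−φ)
h = 0.031 × (1 − 0.55)/(1 − 0.1020) = 0.031 × 0.5011 = 0.0155 km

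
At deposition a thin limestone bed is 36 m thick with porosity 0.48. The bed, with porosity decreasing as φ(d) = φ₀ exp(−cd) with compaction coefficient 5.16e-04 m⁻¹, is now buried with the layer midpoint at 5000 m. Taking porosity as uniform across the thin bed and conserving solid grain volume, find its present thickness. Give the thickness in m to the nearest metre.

19 m

Working in km (1 km = 1000 m; c in km⁻¹ = c in m⁻¹ × 1000):
Porosity at 5 km: φ = 0.48·exp(−0.516×5) = 0.0364
Solid-volume conservation: h(1−φ) = h₀(1−φ₀) ⇒ h = h₀·(1−φ₀)/(1−φ)
h = 0.036 × (1 − 0.48)/(1 − 0.0364) = 0.036 × 0.5396 = 0.0194 km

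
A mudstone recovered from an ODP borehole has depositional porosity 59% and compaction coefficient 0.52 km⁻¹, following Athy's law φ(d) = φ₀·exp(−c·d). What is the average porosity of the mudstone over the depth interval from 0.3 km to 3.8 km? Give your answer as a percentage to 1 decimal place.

⟨φ⟩ = (1/(d₂−d₁)) ∫ φ₀ e^(−cd) dd = φ₀·(e^(−c·d₁) − e^(−c·d₂)) / (c·(d₂−d₁))
e^(−0.52×0.3) = 0.8556; e^(−0.52×3.8) = 0.1386
⟨φ⟩ = 0.59 × (0.8556 − 0.1386) / (0.52 × 3.5) = 0.59 × 0.3939 = 0.2324

23.2%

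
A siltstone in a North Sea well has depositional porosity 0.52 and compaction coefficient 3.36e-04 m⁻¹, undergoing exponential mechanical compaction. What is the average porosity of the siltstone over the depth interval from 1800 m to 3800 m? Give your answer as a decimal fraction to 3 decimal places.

Working in km (1 km = 1000 m; c in km⁻¹ = c in m⁻¹ × 1000):
⟨n⟩ = (1/(Z₂−Z₁)) ∫ n₀ e^(−cZ) dZ = n₀·(e^(−c·Z₁) − e^(−c·Z₂)) / (c·(Z₂−Z₁))
e^(−0.336×1.8) = 0.5462; e^(−0.336×3.8) = 0.2789
⟨n⟩ = 0.52 × (0.5462 − 0.2789) / (0.336 × 2) = 0.52 × 0.3977 = 0.2068

0.207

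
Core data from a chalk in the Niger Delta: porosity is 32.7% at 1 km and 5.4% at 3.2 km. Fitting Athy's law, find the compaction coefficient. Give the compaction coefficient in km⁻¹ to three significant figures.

Athy: n(z) = n₀ e^(−βz) ⇒ n₁/n₂ = e^{β(z₂−z₁)} ⇒ β = ln(n₁/n₂)/(z₂−z₁)
β = ln(0.327/0.054) / (3.2 − 1) = ln(6.056) / 2.2 = 1.8010 / 2.2 = 0.8186 km⁻¹

0.819 km⁻¹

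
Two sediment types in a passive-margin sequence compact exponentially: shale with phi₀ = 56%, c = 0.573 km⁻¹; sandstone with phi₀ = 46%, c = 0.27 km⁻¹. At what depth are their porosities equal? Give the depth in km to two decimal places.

Set phi₀ₐ e^(−cₐZ) = phi₀ᵦ e^(−cᵦZ) ⇒ ln(phi₀ₐ/phi₀ᵦ) = (cₐ − cᵦ)·Z
Z = ln(0.56/0.46) / (0.573 − 0.27) = 0.1967 / 0.303 = 0.649 km

0.65 km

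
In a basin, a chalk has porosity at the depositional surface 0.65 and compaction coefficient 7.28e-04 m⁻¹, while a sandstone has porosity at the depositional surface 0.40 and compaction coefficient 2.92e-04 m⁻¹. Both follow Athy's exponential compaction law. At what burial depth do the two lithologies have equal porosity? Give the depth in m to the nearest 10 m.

Working in km (1 km = 1000 m; k in km⁻¹ = k in m⁻¹ × 1000):
Set φ₀ₐ e^(−kₐZ) = φ₀ᵦ e^(−kᵦZ) ⇒ ln(φ₀ₐ/φ₀ᵦ) = (kₐ − kᵦ)·Z
Z = ln(0.65/0.4) / (0.728 − 0.292) = 0.4855 / 0.436 = 1.114 km

1110 m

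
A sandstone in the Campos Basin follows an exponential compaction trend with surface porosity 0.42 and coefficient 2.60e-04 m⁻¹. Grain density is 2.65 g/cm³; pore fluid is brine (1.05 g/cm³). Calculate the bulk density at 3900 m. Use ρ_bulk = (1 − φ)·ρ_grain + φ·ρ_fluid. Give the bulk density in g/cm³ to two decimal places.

2.41 g/cm³

Working in km (1 km = 1000 m; c in km⁻¹ = c in m⁻¹ × 1000):
Porosity at depth: phi = 0.42·exp(−0.26×3.9) = 0.42×0.3628 = 0.1524
Bulk density: ρ_b = (1−phi)ρ_g + phi·ρ_f = 0.8476×2.65 + 0.1524×1.05
       = 2.246 + 0.160 = 2.406 g/cm³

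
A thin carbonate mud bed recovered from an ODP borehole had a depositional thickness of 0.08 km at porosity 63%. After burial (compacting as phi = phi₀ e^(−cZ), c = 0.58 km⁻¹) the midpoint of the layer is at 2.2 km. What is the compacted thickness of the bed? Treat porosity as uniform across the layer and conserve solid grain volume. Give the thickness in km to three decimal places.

Porosity at 2.2 km: phi = 0.63·exp(−0.58×2.2) = 0.1759
Solid-volume conservation: h(1−phi) = h₀(1−phi₀) ⇒ h = h₀·(1−phi₀)/(1−phi)
h = 0.08 × (1 − 0.63)/(1 − 0.1759) = 0.08 × 0.4490 = 0.0359 km

0.036 km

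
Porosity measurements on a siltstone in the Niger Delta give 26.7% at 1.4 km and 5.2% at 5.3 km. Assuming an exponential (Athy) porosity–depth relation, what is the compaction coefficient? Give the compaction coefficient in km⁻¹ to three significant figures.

0.419 km⁻¹

Athy: phi(d) = phi₀ e^(−kd) ⇒ phi₁/phi₂ = e^{k(d₂−d₁)} ⇒ k = ln(phi₁/phi₂)/(d₂−d₁)
k = ln(0.267/0.052) / (5.3 − 1.4) = ln(5.135) / 3.9 = 1.6360 / 3.9 = 0.4195 km⁻¹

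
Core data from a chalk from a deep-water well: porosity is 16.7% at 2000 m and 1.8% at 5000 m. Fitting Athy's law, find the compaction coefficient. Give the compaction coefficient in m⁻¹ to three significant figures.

Working in km (1 km = 1000 m; k in km⁻¹ = k in m⁻¹ × 1000):
Athy: phi(Z) = phi₀ e^(−kZ) ⇒ phi₁/phi₂ = e^{k(Z₂−Z₁)} ⇒ k = ln(phi₁/phi₂)/(Z₂−Z₁)
k = ln(0.167/0.018) / (5 − 2) = ln(9.278) / 3 = 2.2276 / 3 = 0.7425 km⁻¹

0.000743 m⁻¹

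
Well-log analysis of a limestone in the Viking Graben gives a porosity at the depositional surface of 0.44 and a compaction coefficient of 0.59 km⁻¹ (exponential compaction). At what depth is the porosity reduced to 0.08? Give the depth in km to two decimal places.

2.89 km

Invert Athy's law: Z = ln(φ₀/φ) / β
Z = ln(0.44/0.08) / 0.59 = ln(5.5) / 0.59 = 1.7047 / 0.59 = 2.889 km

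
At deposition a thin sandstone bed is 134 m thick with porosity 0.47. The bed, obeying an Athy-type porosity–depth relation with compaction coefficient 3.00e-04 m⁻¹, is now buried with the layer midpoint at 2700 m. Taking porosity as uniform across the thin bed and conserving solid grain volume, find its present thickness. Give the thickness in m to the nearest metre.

Working in km (1 km = 1000 m; k in km⁻¹ = k in m⁻¹ × 1000):
Porosity at 2.7 km: n = 0.47·exp(−0.3×2.7) = 0.2091
Solid-volume conservation: h(1−n) = h₀(1−n₀) ⇒ h = h₀·(1−n₀)/(1−n)
h = 0.134 × (1 − 0.47)/(1 − 0.2091) = 0.134 × 0.6701 = 0.0898 km

90 m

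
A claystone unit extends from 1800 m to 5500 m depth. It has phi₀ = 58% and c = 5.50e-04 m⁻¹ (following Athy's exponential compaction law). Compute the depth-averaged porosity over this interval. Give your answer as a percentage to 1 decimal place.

Working in km (1 km = 1000 m; c in km⁻¹ = c in m⁻¹ × 1000):
⟨phi⟩ = (1/(d₂−d₁)) ∫ phi₀ e^(−cd) dd = phi₀·(e^(−c·d₁) − e^(−c·d₂)) / (c·(d₂−d₁))
e^(−0.55×1.8) = 0.3716; e^(−0.55×5.5) = 0.0486
⟨phi⟩ = 0.58 × (0.3716 − 0.0486) / (0.55 × 3.7) = 0.58 × 0.1587 = 0.0921

9.2%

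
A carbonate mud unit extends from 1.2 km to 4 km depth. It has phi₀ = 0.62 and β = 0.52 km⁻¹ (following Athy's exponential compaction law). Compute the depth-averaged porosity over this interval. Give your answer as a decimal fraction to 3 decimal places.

⟨phi⟩ = (1/(z₂−z₁)) ∫ phi₀ e^(−βz) dz = phi₀·(e^(−β·z₁) − e^(−β·z₂)) / (β·(z₂−z₁))
e^(−0.52×1.2) = 0.5358; e^(−0.52×4) = 0.1249
⟨phi⟩ = 0.62 × (0.5358 − 0.1249) / (0.52 × 2.8) = 0.62 × 0.2822 = 0.1750

0.175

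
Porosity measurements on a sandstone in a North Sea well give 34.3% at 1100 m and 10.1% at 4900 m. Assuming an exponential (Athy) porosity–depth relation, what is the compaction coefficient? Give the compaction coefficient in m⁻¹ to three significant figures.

0.000322 m⁻¹

Working in km (1 km = 1000 m; β in km⁻¹ = β in m⁻¹ × 1000):
Athy: phi(z) = phi₀ e^(−βz) ⇒ phi₁/phi₂ = e^{β(z₂−z₁)} ⇒ β = ln(phi₁/phi₂)/(z₂−z₁)
β = ln(0.343/0.101) / (4.9 − 1.1) = ln(3.396) / 3.8 = 1.2226 / 3.8 = 0.3217 km⁻¹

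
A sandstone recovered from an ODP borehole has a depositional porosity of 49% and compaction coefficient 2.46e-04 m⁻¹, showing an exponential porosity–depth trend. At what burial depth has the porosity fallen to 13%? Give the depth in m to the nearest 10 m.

Working in km (1 km = 1000 m; c in km⁻¹ = c in m⁻¹ × 1000):
Invert Athy's law: Z = ln(phi₀/phi) / c
Z = ln(0.49/0.13) / 0.246 = ln(3.769) / 0.246 = 1.3269 / 0.246 = 5.394 km

5390 m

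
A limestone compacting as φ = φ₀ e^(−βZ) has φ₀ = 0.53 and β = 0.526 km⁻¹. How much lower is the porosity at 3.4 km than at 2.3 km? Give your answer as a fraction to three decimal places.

φ(2.3) = 0.53·e^(−0.526×2.3) = 0.1581
φ(3.4) = 0.53·e^(−0.526×3.4) = 0.0886
Δφ = 0.1581 − 0.0886 = 0.0694

0.069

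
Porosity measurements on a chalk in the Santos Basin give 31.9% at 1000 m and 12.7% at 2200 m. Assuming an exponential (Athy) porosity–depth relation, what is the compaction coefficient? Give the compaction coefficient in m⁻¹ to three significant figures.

Working in km (1 km = 1000 m; β in km⁻¹ = β in m⁻¹ × 1000):
Athy: phi(z) = phi₀ e^(−βz) ⇒ phi₁/phi₂ = e^{β(z₂−z₁)} ⇒ β = ln(phi₁/phi₂)/(z₂−z₁)
β = ln(0.319/0.127) / (2.2 − 1) = ln(2.512) / 1.2 = 0.9210 / 1.2 = 0.7675 km⁻¹

0.000768 m⁻¹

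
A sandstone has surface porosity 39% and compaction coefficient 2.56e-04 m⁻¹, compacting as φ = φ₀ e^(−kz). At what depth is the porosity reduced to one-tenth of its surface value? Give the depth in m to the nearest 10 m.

8990 m

Working in km (1 km = 1000 m; k in km⁻¹ = k in m⁻¹ × 1000):
φ/φ₀ = 1/10 ⇒ exp(−k·z) = 1/10 ⇒ z = ln(10) / k
z = 2.3026 / 0.256 = 8.994 km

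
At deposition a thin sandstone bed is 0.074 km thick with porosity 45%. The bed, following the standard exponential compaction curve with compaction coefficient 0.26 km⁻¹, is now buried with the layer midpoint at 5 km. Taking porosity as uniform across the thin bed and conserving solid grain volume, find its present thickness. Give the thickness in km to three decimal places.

Porosity at 5 km: φ = 0.45·exp(−0.26×5) = 0.1226
Solid-volume conservation: h(1−φ) = h₀(1−φ₀) ⇒ h = h₀·(1−φ₀)/(1−φ)
h = 0.074 × (1 − 0.45)/(1 − 0.1226) = 0.074 × 0.6269 = 0.0464 km

0.046 km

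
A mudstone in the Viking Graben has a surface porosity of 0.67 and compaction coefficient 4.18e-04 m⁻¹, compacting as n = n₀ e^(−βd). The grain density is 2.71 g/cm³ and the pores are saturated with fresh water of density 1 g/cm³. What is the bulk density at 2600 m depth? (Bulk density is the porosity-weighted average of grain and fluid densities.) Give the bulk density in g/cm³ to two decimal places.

2.32 g/cm³

Working in km (1 km = 1000 m; β in km⁻¹ = β in m⁻¹ × 1000):
Porosity at depth: n = 0.67·exp(−0.418×2.6) = 0.67×0.3373 = 0.2260
Bulk density: ρ_b = (1−n)ρ_g + n·ρ_f = 0.7740×2.71 + 0.2260×1
       = 2.098 + 0.226 = 2.324 g/cm³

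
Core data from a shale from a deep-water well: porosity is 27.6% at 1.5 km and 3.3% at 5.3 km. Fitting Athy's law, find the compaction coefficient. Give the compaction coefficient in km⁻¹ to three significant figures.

Athy: phi(z) = phi₀ e^(−kz) ⇒ phi₁/phi₂ = e^{k(z₂−z₁)} ⇒ k = ln(phi₁/phi₂)/(z₂−z₁)
k = ln(0.276/0.033) / (5.3 − 1.5) = ln(8.364) / 3.8 = 2.1239 / 3.8 = 0.5589 km⁻¹

0.559 km⁻¹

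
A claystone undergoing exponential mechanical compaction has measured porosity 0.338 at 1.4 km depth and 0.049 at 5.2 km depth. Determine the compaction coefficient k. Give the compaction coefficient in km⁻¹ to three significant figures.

0.508 km⁻¹

Athy: phi(z) = phi₀ e^(−kz) ⇒ phi₁/phi₂ = e^{k(z₂−z₁)} ⇒ k = ln(phi₁/phi₂)/(z₂−z₁)
k = ln(0.338/0.049) / (5.2 − 1.4) = ln(6.898) / 3.8 = 1.9312 / 3.8 = 0.5082 km⁻¹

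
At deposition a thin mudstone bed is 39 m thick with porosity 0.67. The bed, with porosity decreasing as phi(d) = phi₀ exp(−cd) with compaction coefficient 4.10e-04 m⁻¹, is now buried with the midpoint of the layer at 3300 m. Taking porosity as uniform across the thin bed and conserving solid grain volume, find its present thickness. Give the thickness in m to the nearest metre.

Working in km (1 km = 1000 m; c in km⁻¹ = c in m⁻¹ × 1000):
Porosity at 3.3 km: phi = 0.67·exp(−0.41×3.3) = 0.1732
Solid-volume conservation: h(1−phi) = h₀(1−phi₀) ⇒ h = h₀·(1−phi₀)/(1−phi)
h = 0.039 × (1 − 0.67)/(1 − 0.1732) = 0.039 × 0.3991 = 0.0156 km

16 m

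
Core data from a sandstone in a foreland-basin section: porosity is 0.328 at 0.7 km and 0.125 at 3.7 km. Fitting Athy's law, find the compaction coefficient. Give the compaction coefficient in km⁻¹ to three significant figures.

Athy: phi(d) = phi₀ e^(−βd) ⇒ phi₁/phi₂ = e^{β(d₂−d₁)} ⇒ β = ln(phi₁/phi₂)/(d₂−d₁)
β = ln(0.328/0.125) / (3.7 − 0.7) = ln(2.624) / 3 = 0.9647 / 3 = 0.3216 km⁻¹

0.322 km⁻¹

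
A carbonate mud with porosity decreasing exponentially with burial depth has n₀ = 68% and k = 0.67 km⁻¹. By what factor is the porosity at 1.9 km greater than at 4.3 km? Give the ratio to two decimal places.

n(d₁)/n(d₂) = e^(−k·d₁)/e^(−k·d₂) = e^{k(d₂−d₁)}
= exp(0.67 × 2.4) = exp(1.608) = 4.9928

4.99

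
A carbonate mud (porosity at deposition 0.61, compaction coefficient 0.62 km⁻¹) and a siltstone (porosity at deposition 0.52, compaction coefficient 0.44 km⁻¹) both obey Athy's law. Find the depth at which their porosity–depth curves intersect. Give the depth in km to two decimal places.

Set n₀ₐ e^(−βₐz) = n₀ᵦ e^(−βᵦz) ⇒ ln(n₀ₐ/n₀ᵦ) = (βₐ − βᵦ)·z
z = ln(0.61/0.52) / (0.62 − 0.44) = 0.1596 / 0.18 = 0.887 km

0.89 km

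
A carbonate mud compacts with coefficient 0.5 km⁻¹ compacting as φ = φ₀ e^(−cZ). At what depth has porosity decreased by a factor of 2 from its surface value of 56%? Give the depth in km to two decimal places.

φ/φ₀ = 1/2 ⇒ exp(−c·Z) = 1/2 ⇒ Z = ln(2) / c
Z = 0.6931 / 0.5 = 1.386 km

1.39 km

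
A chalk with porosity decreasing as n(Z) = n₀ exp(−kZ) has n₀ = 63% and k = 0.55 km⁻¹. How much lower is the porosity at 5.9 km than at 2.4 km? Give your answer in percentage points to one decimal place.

14.4 percentage points

n(2.4) = 0.63·e^(−0.55×2.4) = 0.1683
n(5.9) = 0.63·e^(−0.55×5.9) = 0.0246
Δn = 0.1683 − 0.0246 = 0.1437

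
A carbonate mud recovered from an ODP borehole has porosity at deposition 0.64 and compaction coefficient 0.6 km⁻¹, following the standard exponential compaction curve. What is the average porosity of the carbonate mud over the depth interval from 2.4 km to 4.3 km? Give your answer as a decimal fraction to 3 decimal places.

0.090

⟨φ⟩ = (1/(z₂−z₁)) ∫ φ₀ e^(−kz) dz = φ₀·(e^(−k·z₁) − e^(−k·z₂)) / (k·(z₂−z₁))
e^(−0.6×2.4) = 0.2369; e^(−0.6×4.3) = 0.0758
⟨φ⟩ = 0.64 × (0.2369 − 0.0758) / (0.6 × 1.9) = 0.64 × 0.1414 = 0.0905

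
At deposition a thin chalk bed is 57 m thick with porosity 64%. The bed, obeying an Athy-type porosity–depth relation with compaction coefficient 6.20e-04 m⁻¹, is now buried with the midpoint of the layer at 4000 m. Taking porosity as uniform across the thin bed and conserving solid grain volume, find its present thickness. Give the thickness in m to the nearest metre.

22 m

Working in km (1 km = 1000 m; β in km⁻¹ = β in m⁻¹ × 1000):
Porosity at 4 km: φ = 0.64·exp(−0.62×4) = 0.0536
Solid-volume conservation: h(1−φ) = h₀(1−φ₀) ⇒ h = h₀·(1−φ₀)/(1−φ)
h = 0.057 × (1 − 0.64)/(1 − 0.0536) = 0.057 × 0.3804 = 0.0217 km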